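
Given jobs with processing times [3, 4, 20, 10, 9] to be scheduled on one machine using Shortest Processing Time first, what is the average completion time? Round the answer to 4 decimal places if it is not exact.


Sort jobs by processing time (SPT order): [3, 4, 9, 10, 20]
Compute completion times sequentially:
  Job 1: processing = 3, completes at 3
  Job 2: processing = 4, completes at 7
  Job 3: processing = 9, completes at 16
  Job 4: processing = 10, completes at 26
  Job 5: processing = 20, completes at 46
Sum of completion times = 98
Average completion time = 98/5 = 19.6

19.6


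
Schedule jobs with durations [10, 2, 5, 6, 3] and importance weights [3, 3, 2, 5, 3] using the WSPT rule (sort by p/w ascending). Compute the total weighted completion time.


Compute p/w ratios and sort ascending (WSPT): [(2, 3), (3, 3), (6, 5), (5, 2), (10, 3)]
Compute weighted completion times:
  Job (p=2,w=3): C=2, w*C=3*2=6
  Job (p=3,w=3): C=5, w*C=3*5=15
  Job (p=6,w=5): C=11, w*C=5*11=55
  Job (p=5,w=2): C=16, w*C=2*16=32
  Job (p=10,w=3): C=26, w*C=3*26=78
Total weighted completion time = 186

186


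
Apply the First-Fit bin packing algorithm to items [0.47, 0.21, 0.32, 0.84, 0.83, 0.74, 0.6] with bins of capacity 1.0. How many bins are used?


Place items sequentially using First-Fit:
  Item 0.47 -> new Bin 1
  Item 0.21 -> Bin 1 (now 0.68)
  Item 0.32 -> Bin 1 (now 1.0)
  Item 0.84 -> new Bin 2
  Item 0.83 -> new Bin 3
  Item 0.74 -> new Bin 4
  Item 0.6 -> new Bin 5
Total bins used = 5

5


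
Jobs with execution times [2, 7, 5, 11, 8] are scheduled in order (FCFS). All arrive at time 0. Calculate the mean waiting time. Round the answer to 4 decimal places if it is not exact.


FCFS order (as given): [2, 7, 5, 11, 8]
Waiting times:
  Job 1: wait = 0
  Job 2: wait = 2
  Job 3: wait = 9
  Job 4: wait = 14
  Job 5: wait = 25
Sum of waiting times = 50
Average waiting time = 50/5 = 10.0

10.0


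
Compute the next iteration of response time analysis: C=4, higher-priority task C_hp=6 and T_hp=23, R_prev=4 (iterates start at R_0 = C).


R_next = C + ceil(R_prev / T_hp) * C_hp
ceil(4 / 23) = ceil(0.1739) = 1
Interference = 1 * 6 = 6
R_next = 4 + 6 = 10

10


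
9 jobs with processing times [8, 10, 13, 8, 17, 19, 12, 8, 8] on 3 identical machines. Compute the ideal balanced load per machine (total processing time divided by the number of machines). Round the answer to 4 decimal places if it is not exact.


Total processing time = 8 + 10 + 13 + 8 + 17 + 19 + 12 + 8 + 8 = 103
Number of machines = 3
Ideal balanced load = 103 / 3 = 34.3333

34.3333


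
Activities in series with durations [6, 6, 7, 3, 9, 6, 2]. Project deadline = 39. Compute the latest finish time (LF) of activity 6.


LF(activity 6) = deadline - sum of successor durations
Successors: activities 7 through 7 with durations [2]
Sum of successor durations = 2
LF = 39 - 2 = 37

37


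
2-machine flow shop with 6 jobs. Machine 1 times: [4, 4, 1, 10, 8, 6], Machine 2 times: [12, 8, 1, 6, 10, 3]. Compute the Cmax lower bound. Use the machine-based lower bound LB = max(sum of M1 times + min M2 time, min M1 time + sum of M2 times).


LB1 = sum(M1 times) + min(M2 times) = 33 + 1 = 34
LB2 = min(M1 times) + sum(M2 times) = 1 + 40 = 41
Lower bound = max(LB1, LB2) = max(34, 41) = 41

41


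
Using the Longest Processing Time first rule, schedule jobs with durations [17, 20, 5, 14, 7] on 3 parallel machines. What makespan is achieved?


Sort jobs in decreasing order (LPT): [20, 17, 14, 7, 5]
Assign each job to the least loaded machine:
  Machine 1: jobs [20], load = 20
  Machine 2: jobs [17, 5], load = 22
  Machine 3: jobs [14, 7], load = 21
Makespan = max load = 22

22


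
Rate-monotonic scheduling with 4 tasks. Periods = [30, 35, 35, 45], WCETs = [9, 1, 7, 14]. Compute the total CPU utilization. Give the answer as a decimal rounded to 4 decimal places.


Compute individual utilizations (exact fractions):
  Task 1: C/T = 9/30 = 3/10 (approx. 0.3)
  Task 2: C/T = 1/35 (approx. 0.0286)
  Task 3: C/T = 7/35 = 1/5 (approx. 0.2)
  Task 4: C/T = 14/45 (approx. 0.3111)
Total utilization U = 3/10 + 1/35 + 1/5 + 14/45 = 529/630
Rounded to 4 decimal places: U = 0.8397
RM (Liu & Layland) bound for 4 tasks = 0.756828; compare with U = 529/630 (approx. 0.839683)
bound < U <= 1, so the RM sufficient condition is not met (inconclusive; an exact test such as response-time analysis is needed).

0.8397


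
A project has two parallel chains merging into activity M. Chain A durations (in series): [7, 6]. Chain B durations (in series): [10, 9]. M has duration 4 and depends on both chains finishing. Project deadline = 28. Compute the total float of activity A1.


Forward pass: ES(A1) = sum of predecessors on chain A = 0
EF = ES + duration = 0 + 7 = 7
Backward pass: LF(M) = deadline = 28; LS(M) = 28 - 4 = 24
LF(A1) = LS(M) - sum(successors on chain A) = 24 - 6 = 18
LS = LF - duration = 18 - 7 = 11
Total float = LS - ES = 11 - 0 = 11

11


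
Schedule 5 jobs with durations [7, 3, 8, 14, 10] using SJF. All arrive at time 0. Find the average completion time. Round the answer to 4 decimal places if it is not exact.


SJF order (ascending): [3, 7, 8, 10, 14]
Completion times:
  Job 1: burst=3, C=3
  Job 2: burst=7, C=10
  Job 3: burst=8, C=18
  Job 4: burst=10, C=28
  Job 5: burst=14, C=42
Average completion = 101/5 = 20.2

20.2


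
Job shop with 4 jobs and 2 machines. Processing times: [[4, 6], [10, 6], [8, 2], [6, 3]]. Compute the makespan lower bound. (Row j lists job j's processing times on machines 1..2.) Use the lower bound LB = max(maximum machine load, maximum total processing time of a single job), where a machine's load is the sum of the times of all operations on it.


Machine loads:
  Machine 1: 4 + 10 + 8 + 6 = 28
  Machine 2: 6 + 6 + 2 + 3 = 17
Max machine load = 28
Job totals:
  Job 1: 10
  Job 2: 16
  Job 3: 10
  Job 4: 9
Max job total = 16
Lower bound = max(28, 16) = 28

28


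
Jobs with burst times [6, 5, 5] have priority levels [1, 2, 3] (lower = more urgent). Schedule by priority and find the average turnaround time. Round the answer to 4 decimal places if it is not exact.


Sort by priority (ascending = highest first):
Order: [(1, 6), (2, 5), (3, 5)]
Completion times:
  Priority 1, burst=6, C=6
  Priority 2, burst=5, C=11
  Priority 3, burst=5, C=16
Average turnaround = 33/3 = 11.0

11.0


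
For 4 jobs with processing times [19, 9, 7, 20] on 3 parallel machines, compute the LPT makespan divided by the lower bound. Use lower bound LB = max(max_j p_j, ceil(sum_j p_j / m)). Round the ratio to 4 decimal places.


LPT order: [20, 19, 9, 7]
Machine loads after assignment: [20, 19, 16]
LPT makespan = 20
Lower bound = max(max_job, ceil(total/3)) = max(20, 19) = 20
Ratio = 20 / 20 = 1.0

1.0


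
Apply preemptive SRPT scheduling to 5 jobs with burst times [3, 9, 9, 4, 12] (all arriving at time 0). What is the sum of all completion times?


Since all jobs arrive at t=0, SRPT equals SPT ordering.
SPT order: [3, 4, 9, 9, 12]
Completion times:
  Job 1: p=3, C=3
  Job 2: p=4, C=7
  Job 3: p=9, C=16
  Job 4: p=9, C=25
  Job 5: p=12, C=37
Total completion time = 3 + 7 + 16 + 25 + 37 = 88

88


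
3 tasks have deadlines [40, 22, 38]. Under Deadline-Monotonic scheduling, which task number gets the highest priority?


Sort tasks by relative deadline (ascending):
  Task 2: deadline = 22
  Task 3: deadline = 38
  Task 1: deadline = 40
Priority order (highest first): [2, 3, 1]
Highest priority task = 2

2


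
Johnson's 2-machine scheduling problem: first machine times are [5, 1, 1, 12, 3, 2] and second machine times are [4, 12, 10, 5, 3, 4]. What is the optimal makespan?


Apply Johnson's rule:
  Group 1 (a <= b): [(2, 1, 12), (3, 1, 10), (6, 2, 4), (5, 3, 3)]
  Group 2 (a > b): [(4, 12, 5), (1, 5, 4)]
Optimal job order: [2, 3, 6, 5, 4, 1]
Schedule:
  Job 2: M1 done at 1, M2 done at 13
  Job 3: M1 done at 2, M2 done at 23
  Job 6: M1 done at 4, M2 done at 27
  Job 5: M1 done at 7, M2 done at 30
  Job 4: M1 done at 19, M2 done at 35
  Job 1: M1 done at 24, M2 done at 39
Makespan = 39

39


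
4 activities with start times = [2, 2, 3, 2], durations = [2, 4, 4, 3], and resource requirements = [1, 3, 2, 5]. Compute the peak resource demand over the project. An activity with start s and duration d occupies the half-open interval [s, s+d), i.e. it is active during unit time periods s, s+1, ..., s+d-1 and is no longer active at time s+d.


Each activity i is active on [start_i, start_i + duration_i).
Compute total resource usage per time slot:
  t=0: active resources = [], total = 0
  t=1: active resources = [], total = 0
  t=2: active resources = [1, 3, 5], total = 9
  t=3: active resources = [1, 3, 2, 5], total = 11
  t=4: active resources = [3, 2, 5], total = 10
  t=5: active resources = [3, 2], total = 5
  t=6: active resources = [2], total = 2
Peak resource demand = 11

11


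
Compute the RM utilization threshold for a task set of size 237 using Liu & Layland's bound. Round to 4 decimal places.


Compute 2^(1/237) = 1.0029289527
Subtract 1: 1.0029289527 - 1 = 0.0029289527
Multiply by n: 237 * 0.0029289527 = 0.6941617899
Round to 4 dp: 0.6942

0.6942


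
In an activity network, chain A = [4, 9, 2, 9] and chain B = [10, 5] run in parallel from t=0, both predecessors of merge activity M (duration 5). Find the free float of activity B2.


ES(B2) = sum of predecessors on chain B = 10
EF(B2) = ES + duration = 10 + 5 = 15
Successor of B2 is M. ES(M) = max(sum(A), sum(B)) = max(24, 15) = 24
Free float = ES(successor) - EF(current) = 24 - 15 = 9

9


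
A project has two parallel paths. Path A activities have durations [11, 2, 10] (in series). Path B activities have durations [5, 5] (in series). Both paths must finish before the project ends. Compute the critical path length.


Path A total = 11 + 2 + 10 = 23
Path B total = 5 + 5 = 10
Critical path = longest path = max(23, 10) = 23

23


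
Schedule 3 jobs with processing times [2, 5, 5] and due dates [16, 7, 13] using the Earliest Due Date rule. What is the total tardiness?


Sort by due date (EDD order): [(5, 7), (5, 13), (2, 16)]
Compute completion times and tardiness:
  Job 1: p=5, d=7, C=5, tardiness=max(0,5-7)=0
  Job 2: p=5, d=13, C=10, tardiness=max(0,10-13)=0
  Job 3: p=2, d=16, C=12, tardiness=max(0,12-16)=0
Total tardiness = 0

0


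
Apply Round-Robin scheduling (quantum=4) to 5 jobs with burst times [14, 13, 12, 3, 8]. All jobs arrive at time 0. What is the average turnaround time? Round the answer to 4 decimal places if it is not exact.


Time quantum = 4
Execution trace:
  J1 runs 4 units, time = 4
  J2 runs 4 units, time = 8
  J3 runs 4 units, time = 12
  J4 runs 3 units, time = 15
  J5 runs 4 units, time = 19
  J1 runs 4 units, time = 23
  J2 runs 4 units, time = 27
  J3 runs 4 units, time = 31
  J5 runs 4 units, time = 35
  J1 runs 4 units, time = 39
  J2 runs 4 units, time = 43
  J3 runs 4 units, time = 47
  J1 runs 2 units, time = 49
  J2 runs 1 units, time = 50
Finish times: [49, 50, 47, 15, 35]
Average turnaround = 196/5 = 39.2

39.2


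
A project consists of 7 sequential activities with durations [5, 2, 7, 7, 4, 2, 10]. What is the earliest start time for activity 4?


Activity 4 starts after activities 1 through 3 complete.
Predecessor durations: [5, 2, 7]
ES = 5 + 2 + 7 = 14

14


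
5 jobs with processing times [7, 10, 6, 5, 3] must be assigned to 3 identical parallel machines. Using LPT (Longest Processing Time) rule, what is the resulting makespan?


Sort jobs in decreasing order (LPT): [10, 7, 6, 5, 3]
Assign each job to the least loaded machine:
  Machine 1: jobs [10], load = 10
  Machine 2: jobs [7, 3], load = 10
  Machine 3: jobs [6, 5], load = 11
Makespan = max load = 11

11


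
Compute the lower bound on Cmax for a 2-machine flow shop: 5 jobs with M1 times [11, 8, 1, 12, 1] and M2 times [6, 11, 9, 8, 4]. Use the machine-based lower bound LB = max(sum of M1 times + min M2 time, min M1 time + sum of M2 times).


LB1 = sum(M1 times) + min(M2 times) = 33 + 4 = 37
LB2 = min(M1 times) + sum(M2 times) = 1 + 38 = 39
Lower bound = max(LB1, LB2) = max(37, 39) = 39

39


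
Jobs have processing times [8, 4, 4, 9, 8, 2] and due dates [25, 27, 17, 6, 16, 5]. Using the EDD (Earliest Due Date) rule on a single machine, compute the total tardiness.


Sort by due date (EDD order): [(2, 5), (9, 6), (8, 16), (4, 17), (8, 25), (4, 27)]
Compute completion times and tardiness:
  Job 1: p=2, d=5, C=2, tardiness=max(0,2-5)=0
  Job 2: p=9, d=6, C=11, tardiness=max(0,11-6)=5
  Job 3: p=8, d=16, C=19, tardiness=max(0,19-16)=3
  Job 4: p=4, d=17, C=23, tardiness=max(0,23-17)=6
  Job 5: p=8, d=25, C=31, tardiness=max(0,31-25)=6
  Job 6: p=4, d=27, C=35, tardiness=max(0,35-27)=8
Total tardiness = 28

28


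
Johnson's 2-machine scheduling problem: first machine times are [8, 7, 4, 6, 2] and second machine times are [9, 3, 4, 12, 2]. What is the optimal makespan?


Apply Johnson's rule:
  Group 1 (a <= b): [(5, 2, 2), (3, 4, 4), (4, 6, 12), (1, 8, 9)]
  Group 2 (a > b): [(2, 7, 3)]
Optimal job order: [5, 3, 4, 1, 2]
Schedule:
  Job 5: M1 done at 2, M2 done at 4
  Job 3: M1 done at 6, M2 done at 10
  Job 4: M1 done at 12, M2 done at 24
  Job 1: M1 done at 20, M2 done at 33
  Job 2: M1 done at 27, M2 done at 36
Makespan = 36

36


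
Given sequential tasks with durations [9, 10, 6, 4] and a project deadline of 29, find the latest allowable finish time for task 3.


LF(activity 3) = deadline - sum of successor durations
Successors: activities 4 through 4 with durations [4]
Sum of successor durations = 4
LF = 29 - 4 = 25

25


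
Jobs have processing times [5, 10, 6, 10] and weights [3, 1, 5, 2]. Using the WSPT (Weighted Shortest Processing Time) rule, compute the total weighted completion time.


Compute p/w ratios and sort ascending (WSPT): [(6, 5), (5, 3), (10, 2), (10, 1)]
Compute weighted completion times:
  Job (p=6,w=5): C=6, w*C=5*6=30
  Job (p=5,w=3): C=11, w*C=3*11=33
  Job (p=10,w=2): C=21, w*C=2*21=42
  Job (p=10,w=1): C=31, w*C=1*31=31
Total weighted completion time = 136

136


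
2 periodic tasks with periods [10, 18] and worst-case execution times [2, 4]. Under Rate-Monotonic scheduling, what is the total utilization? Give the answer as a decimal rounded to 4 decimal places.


Compute individual utilizations (exact fractions):
  Task 1: C/T = 2/10 = 1/5 (approx. 0.2)
  Task 2: C/T = 4/18 = 2/9 (approx. 0.2222)
Total utilization U = 1/5 + 2/9 = 19/45
Rounded to 4 decimal places: U = 0.4222
RM (Liu & Layland) bound for 2 tasks = 0.828427; compare with U = 19/45 (approx. 0.422222)
U <= bound, so schedulable by RM sufficient condition.

0.4222


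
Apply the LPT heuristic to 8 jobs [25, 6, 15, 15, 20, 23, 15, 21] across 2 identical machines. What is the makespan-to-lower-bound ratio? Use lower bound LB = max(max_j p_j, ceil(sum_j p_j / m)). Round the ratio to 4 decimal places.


LPT order: [25, 23, 21, 20, 15, 15, 15, 6]
Machine loads after assignment: [66, 74]
LPT makespan = 74
Lower bound = max(max_job, ceil(total/2)) = max(25, 70) = 70
Ratio = 74 / 70 = 1.0571

1.0571


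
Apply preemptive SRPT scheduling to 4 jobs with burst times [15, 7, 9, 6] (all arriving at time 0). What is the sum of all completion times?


Since all jobs arrive at t=0, SRPT equals SPT ordering.
SPT order: [6, 7, 9, 15]
Completion times:
  Job 1: p=6, C=6
  Job 2: p=7, C=13
  Job 3: p=9, C=22
  Job 4: p=15, C=37
Total completion time = 6 + 13 + 22 + 37 = 78

78


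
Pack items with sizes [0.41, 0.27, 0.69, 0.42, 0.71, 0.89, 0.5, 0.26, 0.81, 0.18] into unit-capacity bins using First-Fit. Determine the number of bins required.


Place items sequentially using First-Fit:
  Item 0.41 -> new Bin 1
  Item 0.27 -> Bin 1 (now 0.68)
  Item 0.69 -> new Bin 2
  Item 0.42 -> new Bin 3
  Item 0.71 -> new Bin 4
  Item 0.89 -> new Bin 5
  Item 0.5 -> Bin 3 (now 0.92)
  Item 0.26 -> Bin 1 (now 0.94)
  Item 0.81 -> new Bin 6
  Item 0.18 -> Bin 2 (now 0.87)
Total bins used = 6

6


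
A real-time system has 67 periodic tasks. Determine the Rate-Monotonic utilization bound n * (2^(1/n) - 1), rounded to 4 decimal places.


Compute 2^(1/67) = 1.0103991798
Subtract 1: 1.0103991798 - 1 = 0.0103991798
Multiply by n: 67 * 0.0103991798 = 0.6967450466
Round to 4 dp: 0.6967

0.6967


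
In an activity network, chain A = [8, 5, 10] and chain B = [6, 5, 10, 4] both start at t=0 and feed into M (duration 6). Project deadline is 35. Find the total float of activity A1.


Forward pass: ES(A1) = sum of predecessors on chain A = 0
EF = ES + duration = 0 + 8 = 8
Backward pass: LF(M) = deadline = 35; LS(M) = 35 - 6 = 29
LF(A1) = LS(M) - sum(successors on chain A) = 29 - 15 = 14
LS = LF - duration = 14 - 8 = 6
Total float = LS - ES = 6 - 0 = 6

6


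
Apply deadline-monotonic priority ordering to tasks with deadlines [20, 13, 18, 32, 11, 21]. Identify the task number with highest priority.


Sort tasks by relative deadline (ascending):
  Task 5: deadline = 11
  Task 2: deadline = 13
  Task 3: deadline = 18
  Task 1: deadline = 20
  Task 6: deadline = 21
  Task 4: deadline = 32
Priority order (highest first): [5, 2, 3, 1, 6, 4]
Highest priority task = 5

5


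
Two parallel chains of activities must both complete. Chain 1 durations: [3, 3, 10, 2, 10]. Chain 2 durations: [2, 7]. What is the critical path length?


Path A total = 3 + 3 + 10 + 2 + 10 = 28
Path B total = 2 + 7 = 9
Critical path = longest path = max(28, 9) = 28

28


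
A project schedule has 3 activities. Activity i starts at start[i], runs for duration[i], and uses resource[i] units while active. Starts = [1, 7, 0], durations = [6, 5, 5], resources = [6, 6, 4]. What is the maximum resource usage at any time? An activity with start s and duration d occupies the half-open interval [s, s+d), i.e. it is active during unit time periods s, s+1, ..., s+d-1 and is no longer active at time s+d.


Each activity i is active on [start_i, start_i + duration_i).
Compute total resource usage per time slot:
  t=0: active resources = [4], total = 4
  t=1: active resources = [6, 4], total = 10
  t=2: active resources = [6, 4], total = 10
  t=3: active resources = [6, 4], total = 10
  t=4: active resources = [6, 4], total = 10
  t=5: active resources = [6], total = 6
  t=6: active resources = [6], total = 6
  t=7: active resources = [6], total = 6
  t=8: active resources = [6], total = 6
  t=9: active resources = [6], total = 6
  t=10: active resources = [6], total = 6
  t=11: active resources = [6], total = 6
Peak resource demand = 10

10


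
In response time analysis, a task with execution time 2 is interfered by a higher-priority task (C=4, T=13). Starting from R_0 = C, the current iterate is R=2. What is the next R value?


R_next = C + ceil(R_prev / T_hp) * C_hp
ceil(2 / 13) = ceil(0.1538) = 1
Interference = 1 * 4 = 4
R_next = 2 + 4 = 6

6


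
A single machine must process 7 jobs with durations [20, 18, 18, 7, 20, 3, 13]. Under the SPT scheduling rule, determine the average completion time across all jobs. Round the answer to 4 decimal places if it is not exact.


Sort jobs by processing time (SPT order): [3, 7, 13, 18, 18, 20, 20]
Compute completion times sequentially:
  Job 1: processing = 3, completes at 3
  Job 2: processing = 7, completes at 10
  Job 3: processing = 13, completes at 23
  Job 4: processing = 18, completes at 41
  Job 5: processing = 18, completes at 59
  Job 6: processing = 20, completes at 79
  Job 7: processing = 20, completes at 99
Sum of completion times = 314
Average completion time = 314/7 = 44.8571

44.8571


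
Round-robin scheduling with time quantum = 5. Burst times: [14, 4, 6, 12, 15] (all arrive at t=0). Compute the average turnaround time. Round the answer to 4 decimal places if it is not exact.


Time quantum = 5
Execution trace:
  J1 runs 5 units, time = 5
  J2 runs 4 units, time = 9
  J3 runs 5 units, time = 14
  J4 runs 5 units, time = 19
  J5 runs 5 units, time = 24
  J1 runs 5 units, time = 29
  J3 runs 1 units, time = 30
  J4 runs 5 units, time = 35
  J5 runs 5 units, time = 40
  J1 runs 4 units, time = 44
  J4 runs 2 units, time = 46
  J5 runs 5 units, time = 51
Finish times: [44, 9, 30, 46, 51]
Average turnaround = 180/5 = 36.0

36.0


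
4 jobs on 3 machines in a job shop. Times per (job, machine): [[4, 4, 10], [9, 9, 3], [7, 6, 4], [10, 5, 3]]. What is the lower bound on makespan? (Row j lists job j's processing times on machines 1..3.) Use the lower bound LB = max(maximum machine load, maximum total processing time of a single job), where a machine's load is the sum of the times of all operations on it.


Machine loads:
  Machine 1: 4 + 9 + 7 + 10 = 30
  Machine 2: 4 + 9 + 6 + 5 = 24
  Machine 3: 10 + 3 + 4 + 3 = 20
Max machine load = 30
Job totals:
  Job 1: 18
  Job 2: 21
  Job 3: 17
  Job 4: 18
Max job total = 21
Lower bound = max(30, 21) = 30

30


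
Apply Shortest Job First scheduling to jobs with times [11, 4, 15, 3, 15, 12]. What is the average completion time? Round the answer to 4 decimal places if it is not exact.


SJF order (ascending): [3, 4, 11, 12, 15, 15]
Completion times:
  Job 1: burst=3, C=3
  Job 2: burst=4, C=7
  Job 3: burst=11, C=18
  Job 4: burst=12, C=30
  Job 5: burst=15, C=45
  Job 6: burst=15, C=60
Average completion = 163/6 = 27.1667

27.1667


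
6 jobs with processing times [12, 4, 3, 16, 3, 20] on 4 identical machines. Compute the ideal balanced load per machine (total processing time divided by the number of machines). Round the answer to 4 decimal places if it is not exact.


Total processing time = 12 + 4 + 3 + 16 + 3 + 20 = 58
Number of machines = 4
Ideal balanced load = 58 / 4 = 14.5

14.5


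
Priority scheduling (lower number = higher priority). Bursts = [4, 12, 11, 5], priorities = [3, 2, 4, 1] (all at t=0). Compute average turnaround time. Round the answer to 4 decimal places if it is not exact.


Sort by priority (ascending = highest first):
Order: [(1, 5), (2, 12), (3, 4), (4, 11)]
Completion times:
  Priority 1, burst=5, C=5
  Priority 2, burst=12, C=17
  Priority 3, burst=4, C=21
  Priority 4, burst=11, C=32
Average turnaround = 75/4 = 18.75

18.75


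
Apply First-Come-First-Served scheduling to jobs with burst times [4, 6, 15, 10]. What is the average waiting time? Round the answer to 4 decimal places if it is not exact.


FCFS order (as given): [4, 6, 15, 10]
Waiting times:
  Job 1: wait = 0
  Job 2: wait = 4
  Job 3: wait = 10
  Job 4: wait = 25
Sum of waiting times = 39
Average waiting time = 39/4 = 9.75

9.75


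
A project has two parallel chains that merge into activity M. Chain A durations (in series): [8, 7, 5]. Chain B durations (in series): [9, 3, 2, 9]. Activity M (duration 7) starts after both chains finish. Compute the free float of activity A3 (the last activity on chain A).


ES(A3) = sum of predecessors on chain A = 15
EF(A3) = ES + duration = 15 + 5 = 20
Successor of A3 is M. ES(M) = max(sum(A), sum(B)) = max(20, 23) = 23
Free float = ES(successor) - EF(current) = 23 - 20 = 3

3


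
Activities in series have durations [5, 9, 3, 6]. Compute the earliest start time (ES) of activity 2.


Activity 2 starts after activities 1 through 1 complete.
Predecessor durations: [5]
ES = 5 = 5

5


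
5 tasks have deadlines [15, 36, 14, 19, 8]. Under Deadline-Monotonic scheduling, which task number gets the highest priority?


Sort tasks by relative deadline (ascending):
  Task 5: deadline = 8
  Task 3: deadline = 14
  Task 1: deadline = 15
  Task 4: deadline = 19
  Task 2: deadline = 36
Priority order (highest first): [5, 3, 1, 4, 2]
Highest priority task = 5

5


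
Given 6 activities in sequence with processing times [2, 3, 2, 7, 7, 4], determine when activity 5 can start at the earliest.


Activity 5 starts after activities 1 through 4 complete.
Predecessor durations: [2, 3, 2, 7]
ES = 2 + 3 + 2 + 7 = 14

14


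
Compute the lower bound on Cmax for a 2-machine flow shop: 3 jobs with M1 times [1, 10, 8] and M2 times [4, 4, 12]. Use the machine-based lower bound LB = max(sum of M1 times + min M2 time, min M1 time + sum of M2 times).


LB1 = sum(M1 times) + min(M2 times) = 19 + 4 = 23
LB2 = min(M1 times) + sum(M2 times) = 1 + 20 = 21
Lower bound = max(LB1, LB2) = max(23, 21) = 23

23


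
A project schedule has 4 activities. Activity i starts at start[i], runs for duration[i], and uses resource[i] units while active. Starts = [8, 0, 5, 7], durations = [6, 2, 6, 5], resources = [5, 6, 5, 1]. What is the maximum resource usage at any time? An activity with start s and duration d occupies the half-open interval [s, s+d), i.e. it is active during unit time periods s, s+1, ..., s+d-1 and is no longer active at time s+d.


Each activity i is active on [start_i, start_i + duration_i).
Compute total resource usage per time slot:
  t=0: active resources = [6], total = 6
  t=1: active resources = [6], total = 6
  t=2: active resources = [], total = 0
  t=3: active resources = [], total = 0
  t=4: active resources = [], total = 0
  t=5: active resources = [5], total = 5
  t=6: active resources = [5], total = 5
  t=7: active resources = [5, 1], total = 6
  t=8: active resources = [5, 5, 1], total = 11
  t=9: active resources = [5, 5, 1], total = 11
  t=10: active resources = [5, 5, 1], total = 11
  t=11: active resources = [5, 1], total = 6
  t=12: active resources = [5], total = 5
  t=13: active resources = [5], total = 5
Peak resource demand = 11

11


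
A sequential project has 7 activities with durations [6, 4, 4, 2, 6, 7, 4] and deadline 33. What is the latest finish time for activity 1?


LF(activity 1) = deadline - sum of successor durations
Successors: activities 2 through 7 with durations [4, 4, 2, 6, 7, 4]
Sum of successor durations = 27
LF = 33 - 27 = 6

6


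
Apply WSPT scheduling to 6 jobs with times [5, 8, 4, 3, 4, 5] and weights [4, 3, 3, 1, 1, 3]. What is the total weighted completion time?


Compute p/w ratios and sort ascending (WSPT): [(5, 4), (4, 3), (5, 3), (8, 3), (3, 1), (4, 1)]
Compute weighted completion times:
  Job (p=5,w=4): C=5, w*C=4*5=20
  Job (p=4,w=3): C=9, w*C=3*9=27
  Job (p=5,w=3): C=14, w*C=3*14=42
  Job (p=8,w=3): C=22, w*C=3*22=66
  Job (p=3,w=1): C=25, w*C=1*25=25
  Job (p=4,w=1): C=29, w*C=1*29=29
Total weighted completion time = 209

209


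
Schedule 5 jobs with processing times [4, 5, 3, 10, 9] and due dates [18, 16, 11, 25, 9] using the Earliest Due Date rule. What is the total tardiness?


Sort by due date (EDD order): [(9, 9), (3, 11), (5, 16), (4, 18), (10, 25)]
Compute completion times and tardiness:
  Job 1: p=9, d=9, C=9, tardiness=max(0,9-9)=0
  Job 2: p=3, d=11, C=12, tardiness=max(0,12-11)=1
  Job 3: p=5, d=16, C=17, tardiness=max(0,17-16)=1
  Job 4: p=4, d=18, C=21, tardiness=max(0,21-18)=3
  Job 5: p=10, d=25, C=31, tardiness=max(0,31-25)=6
Total tardiness = 11

11


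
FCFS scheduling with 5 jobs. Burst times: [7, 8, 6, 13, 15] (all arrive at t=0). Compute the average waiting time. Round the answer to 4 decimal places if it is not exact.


FCFS order (as given): [7, 8, 6, 13, 15]
Waiting times:
  Job 1: wait = 0
  Job 2: wait = 7
  Job 3: wait = 15
  Job 4: wait = 21
  Job 5: wait = 34
Sum of waiting times = 77
Average waiting time = 77/5 = 15.4

15.4


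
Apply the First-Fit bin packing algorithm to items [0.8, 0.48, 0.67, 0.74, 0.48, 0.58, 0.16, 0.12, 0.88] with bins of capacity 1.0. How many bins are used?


Place items sequentially using First-Fit:
  Item 0.8 -> new Bin 1
  Item 0.48 -> new Bin 2
  Item 0.67 -> new Bin 3
  Item 0.74 -> new Bin 4
  Item 0.48 -> Bin 2 (now 0.96)
  Item 0.58 -> new Bin 5
  Item 0.16 -> Bin 1 (now 0.96)
  Item 0.12 -> Bin 3 (now 0.79)
  Item 0.88 -> new Bin 6
Total bins used = 6

6


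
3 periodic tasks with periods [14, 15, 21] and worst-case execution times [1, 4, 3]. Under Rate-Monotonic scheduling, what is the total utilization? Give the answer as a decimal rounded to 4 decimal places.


Compute individual utilizations (exact fractions):
  Task 1: C/T = 1/14 (approx. 0.0714)
  Task 2: C/T = 4/15 (approx. 0.2667)
  Task 3: C/T = 3/21 = 1/7 (approx. 0.1429)
Total utilization U = 1/14 + 4/15 + 1/7 = 101/210
Rounded to 4 decimal places: U = 0.4810
RM (Liu & Layland) bound for 3 tasks = 0.779763; compare with U = 101/210 (approx. 0.480952)
U <= bound, so schedulable by RM sufficient condition.

0.4810


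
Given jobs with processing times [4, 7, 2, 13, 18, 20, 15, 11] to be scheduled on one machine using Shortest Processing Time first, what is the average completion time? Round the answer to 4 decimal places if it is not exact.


Sort jobs by processing time (SPT order): [2, 4, 7, 11, 13, 15, 18, 20]
Compute completion times sequentially:
  Job 1: processing = 2, completes at 2
  Job 2: processing = 4, completes at 6
  Job 3: processing = 7, completes at 13
  Job 4: processing = 11, completes at 24
  Job 5: processing = 13, completes at 37
  Job 6: processing = 15, completes at 52
  Job 7: processing = 18, completes at 70
  Job 8: processing = 20, completes at 90
Sum of completion times = 294
Average completion time = 294/8 = 36.75

36.75


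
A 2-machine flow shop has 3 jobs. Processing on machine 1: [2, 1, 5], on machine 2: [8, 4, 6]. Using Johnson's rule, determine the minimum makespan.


Apply Johnson's rule:
  Group 1 (a <= b): [(2, 1, 4), (1, 2, 8), (3, 5, 6)]
  Group 2 (a > b): []
Optimal job order: [2, 1, 3]
Schedule:
  Job 2: M1 done at 1, M2 done at 5
  Job 1: M1 done at 3, M2 done at 13
  Job 3: M1 done at 8, M2 done at 19
Makespan = 19

19


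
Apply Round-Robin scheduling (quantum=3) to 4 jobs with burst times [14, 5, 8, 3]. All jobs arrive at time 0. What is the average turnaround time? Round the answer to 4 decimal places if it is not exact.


Time quantum = 3
Execution trace:
  J1 runs 3 units, time = 3
  J2 runs 3 units, time = 6
  J3 runs 3 units, time = 9
  J4 runs 3 units, time = 12
  J1 runs 3 units, time = 15
  J2 runs 2 units, time = 17
  J3 runs 3 units, time = 20
  J1 runs 3 units, time = 23
  J3 runs 2 units, time = 25
  J1 runs 3 units, time = 28
  J1 runs 2 units, time = 30
Finish times: [30, 17, 25, 12]
Average turnaround = 84/4 = 21.0

21.0


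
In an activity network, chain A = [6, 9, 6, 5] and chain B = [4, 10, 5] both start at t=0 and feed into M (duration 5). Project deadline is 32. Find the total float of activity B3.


Forward pass: ES(B3) = sum of predecessors on chain B = 14
EF = ES + duration = 14 + 5 = 19
Backward pass: LF(M) = deadline = 32; LS(M) = 32 - 5 = 27
LF(B3) = LS(M) - sum(successors on chain B) = 27 - 0 = 27
LS = LF - duration = 27 - 5 = 22
Total float = LS - ES = 22 - 14 = 8

8


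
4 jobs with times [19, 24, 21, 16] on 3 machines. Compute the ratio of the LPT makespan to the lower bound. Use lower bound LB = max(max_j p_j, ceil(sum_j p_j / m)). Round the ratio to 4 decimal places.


LPT order: [24, 21, 19, 16]
Machine loads after assignment: [24, 21, 35]
LPT makespan = 35
Lower bound = max(max_job, ceil(total/3)) = max(24, 27) = 27
Ratio = 35 / 27 = 1.2963

1.2963


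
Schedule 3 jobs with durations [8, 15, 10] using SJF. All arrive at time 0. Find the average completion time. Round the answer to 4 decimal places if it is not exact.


SJF order (ascending): [8, 10, 15]
Completion times:
  Job 1: burst=8, C=8
  Job 2: burst=10, C=18
  Job 3: burst=15, C=33
Average completion = 59/3 = 19.6667

19.6667


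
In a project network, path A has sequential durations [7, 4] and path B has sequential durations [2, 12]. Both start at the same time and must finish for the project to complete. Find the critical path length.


Path A total = 7 + 4 = 11
Path B total = 2 + 12 = 14
Critical path = longest path = max(11, 14) = 14

14


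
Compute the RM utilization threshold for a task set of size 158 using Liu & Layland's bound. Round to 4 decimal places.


Compute 2^(1/158) = 1.0043966445
Subtract 1: 1.0043966445 - 1 = 0.0043966445
Multiply by n: 158 * 0.0043966445 = 0.6946698310
Round to 4 dp: 0.6947

0.6947


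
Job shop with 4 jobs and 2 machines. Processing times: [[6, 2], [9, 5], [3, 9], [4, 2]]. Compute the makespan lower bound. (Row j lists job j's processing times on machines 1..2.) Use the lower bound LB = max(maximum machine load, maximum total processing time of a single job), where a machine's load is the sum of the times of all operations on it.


Machine loads:
  Machine 1: 6 + 9 + 3 + 4 = 22
  Machine 2: 2 + 5 + 9 + 2 = 18
Max machine load = 22
Job totals:
  Job 1: 8
  Job 2: 14
  Job 3: 12
  Job 4: 6
Max job total = 14
Lower bound = max(22, 14) = 22

22


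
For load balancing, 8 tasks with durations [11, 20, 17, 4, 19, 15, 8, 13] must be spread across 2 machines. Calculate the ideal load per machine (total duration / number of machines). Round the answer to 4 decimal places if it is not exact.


Total processing time = 11 + 20 + 17 + 4 + 19 + 15 + 8 + 13 = 107
Number of machines = 2
Ideal balanced load = 107 / 2 = 53.5

53.5


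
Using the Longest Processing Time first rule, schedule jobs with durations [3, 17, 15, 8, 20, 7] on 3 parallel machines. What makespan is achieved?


Sort jobs in decreasing order (LPT): [20, 17, 15, 8, 7, 3]
Assign each job to the least loaded machine:
  Machine 1: jobs [20, 3], load = 23
  Machine 2: jobs [17, 7], load = 24
  Machine 3: jobs [15, 8], load = 23
Makespan = max load = 24

24


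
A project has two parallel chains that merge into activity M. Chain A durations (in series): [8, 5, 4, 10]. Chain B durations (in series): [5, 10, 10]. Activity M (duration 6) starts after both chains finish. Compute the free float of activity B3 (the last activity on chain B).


ES(B3) = sum of predecessors on chain B = 15
EF(B3) = ES + duration = 15 + 10 = 25
Successor of B3 is M. ES(M) = max(sum(A), sum(B)) = max(27, 25) = 27
Free float = ES(successor) - EF(current) = 27 - 25 = 2

2


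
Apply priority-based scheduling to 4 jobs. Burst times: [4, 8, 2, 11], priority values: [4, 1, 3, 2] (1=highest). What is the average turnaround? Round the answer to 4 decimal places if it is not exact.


Sort by priority (ascending = highest first):
Order: [(1, 8), (2, 11), (3, 2), (4, 4)]
Completion times:
  Priority 1, burst=8, C=8
  Priority 2, burst=11, C=19
  Priority 3, burst=2, C=21
  Priority 4, burst=4, C=25
Average turnaround = 73/4 = 18.25

18.25


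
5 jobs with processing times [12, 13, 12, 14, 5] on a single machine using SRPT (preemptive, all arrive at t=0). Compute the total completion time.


Since all jobs arrive at t=0, SRPT equals SPT ordering.
SPT order: [5, 12, 12, 13, 14]
Completion times:
  Job 1: p=5, C=5
  Job 2: p=12, C=17
  Job 3: p=12, C=29
  Job 4: p=13, C=42
  Job 5: p=14, C=56
Total completion time = 5 + 17 + 29 + 42 + 56 = 149

149


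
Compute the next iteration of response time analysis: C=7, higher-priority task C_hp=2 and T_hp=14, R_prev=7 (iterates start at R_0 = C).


R_next = C + ceil(R_prev / T_hp) * C_hp
ceil(7 / 14) = ceil(0.5) = 1
Interference = 1 * 2 = 2
R_next = 7 + 2 = 9

9


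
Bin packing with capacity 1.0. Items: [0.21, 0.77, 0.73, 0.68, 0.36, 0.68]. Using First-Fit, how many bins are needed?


Place items sequentially using First-Fit:
  Item 0.21 -> new Bin 1
  Item 0.77 -> Bin 1 (now 0.98)
  Item 0.73 -> new Bin 2
  Item 0.68 -> new Bin 3
  Item 0.36 -> new Bin 4
  Item 0.68 -> new Bin 5
Total bins used = 5

5


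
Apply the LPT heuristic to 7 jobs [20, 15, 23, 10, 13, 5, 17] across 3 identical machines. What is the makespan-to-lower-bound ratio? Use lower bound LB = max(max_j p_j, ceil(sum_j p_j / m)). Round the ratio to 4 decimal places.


LPT order: [23, 20, 17, 15, 13, 10, 5]
Machine loads after assignment: [33, 33, 37]
LPT makespan = 37
Lower bound = max(max_job, ceil(total/3)) = max(23, 35) = 35
Ratio = 37 / 35 = 1.0571

1.0571


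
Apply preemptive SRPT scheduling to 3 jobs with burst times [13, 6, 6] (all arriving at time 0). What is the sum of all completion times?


Since all jobs arrive at t=0, SRPT equals SPT ordering.
SPT order: [6, 6, 13]
Completion times:
  Job 1: p=6, C=6
  Job 2: p=6, C=12
  Job 3: p=13, C=25
Total completion time = 6 + 12 + 25 = 43

43


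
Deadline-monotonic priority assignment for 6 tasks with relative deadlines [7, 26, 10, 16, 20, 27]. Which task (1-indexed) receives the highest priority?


Sort tasks by relative deadline (ascending):
  Task 1: deadline = 7
  Task 3: deadline = 10
  Task 4: deadline = 16
  Task 5: deadline = 20
  Task 2: deadline = 26
  Task 6: deadline = 27
Priority order (highest first): [1, 3, 4, 5, 2, 6]
Highest priority task = 1

1


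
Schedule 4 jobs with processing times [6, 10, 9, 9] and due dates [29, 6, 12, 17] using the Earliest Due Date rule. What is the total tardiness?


Sort by due date (EDD order): [(10, 6), (9, 12), (9, 17), (6, 29)]
Compute completion times and tardiness:
  Job 1: p=10, d=6, C=10, tardiness=max(0,10-6)=4
  Job 2: p=9, d=12, C=19, tardiness=max(0,19-12)=7
  Job 3: p=9, d=17, C=28, tardiness=max(0,28-17)=11
  Job 4: p=6, d=29, C=34, tardiness=max(0,34-29)=5
Total tardiness = 27

27


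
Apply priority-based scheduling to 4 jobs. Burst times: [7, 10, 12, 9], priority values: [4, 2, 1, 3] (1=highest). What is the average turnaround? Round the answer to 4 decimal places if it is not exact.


Sort by priority (ascending = highest first):
Order: [(1, 12), (2, 10), (3, 9), (4, 7)]
Completion times:
  Priority 1, burst=12, C=12
  Priority 2, burst=10, C=22
  Priority 3, burst=9, C=31
  Priority 4, burst=7, C=38
Average turnaround = 103/4 = 25.75

25.75


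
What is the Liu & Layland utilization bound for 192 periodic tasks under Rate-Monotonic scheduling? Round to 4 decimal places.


Compute 2^(1/192) = 1.0036166660
Subtract 1: 1.0036166660 - 1 = 0.0036166660
Multiply by n: 192 * 0.0036166660 = 0.6943998720
Round to 4 dp: 0.6944

0.6944


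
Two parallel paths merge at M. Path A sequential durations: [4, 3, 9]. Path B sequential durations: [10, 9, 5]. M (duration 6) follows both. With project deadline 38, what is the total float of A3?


Forward pass: ES(A3) = sum of predecessors on chain A = 7
EF = ES + duration = 7 + 9 = 16
Backward pass: LF(M) = deadline = 38; LS(M) = 38 - 6 = 32
LF(A3) = LS(M) - sum(successors on chain A) = 32 - 0 = 32
LS = LF - duration = 32 - 9 = 23
Total float = LS - ES = 23 - 7 = 16

16


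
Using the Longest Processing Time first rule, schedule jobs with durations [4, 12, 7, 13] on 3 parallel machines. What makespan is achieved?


Sort jobs in decreasing order (LPT): [13, 12, 7, 4]
Assign each job to the least loaded machine:
  Machine 1: jobs [13], load = 13
  Machine 2: jobs [12], load = 12
  Machine 3: jobs [7, 4], load = 11
Makespan = max load = 13

13


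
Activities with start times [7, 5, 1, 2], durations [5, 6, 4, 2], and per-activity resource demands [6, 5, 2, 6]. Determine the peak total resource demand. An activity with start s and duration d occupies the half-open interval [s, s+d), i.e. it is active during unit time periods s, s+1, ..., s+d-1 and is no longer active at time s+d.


Each activity i is active on [start_i, start_i + duration_i).
Compute total resource usage per time slot:
  t=0: active resources = [], total = 0
  t=1: active resources = [2], total = 2
  t=2: active resources = [2, 6], total = 8
  t=3: active resources = [2, 6], total = 8
  t=4: active resources = [2], total = 2
  t=5: active resources = [5], total = 5
  t=6: active resources = [5], total = 5
  t=7: active resources = [6, 5], total = 11
  t=8: active resources = [6, 5], total = 11
  t=9: active resources = [6, 5], total = 11
  t=10: active resources = [6, 5], total = 11
  t=11: active resources = [6], total = 6
Peak resource demand = 11

11


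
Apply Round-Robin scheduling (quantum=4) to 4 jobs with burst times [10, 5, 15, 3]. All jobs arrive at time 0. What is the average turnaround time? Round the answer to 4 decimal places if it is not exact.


Time quantum = 4
Execution trace:
  J1 runs 4 units, time = 4
  J2 runs 4 units, time = 8
  J3 runs 4 units, time = 12
  J4 runs 3 units, time = 15
  J1 runs 4 units, time = 19
  J2 runs 1 units, time = 20
  J3 runs 4 units, time = 24
  J1 runs 2 units, time = 26
  J3 runs 4 units, time = 30
  J3 runs 3 units, time = 33
Finish times: [26, 20, 33, 15]
Average turnaround = 94/4 = 23.5

23.5
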